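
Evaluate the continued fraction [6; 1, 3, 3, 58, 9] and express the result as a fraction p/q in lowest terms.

a_0 = 6: 6/1
a_1 = 1: 7/1
a_2 = 3: 27/4
a_3 = 3: 88/13
a_4 = 58: 5131/758
a_5 = 9: 46267/6835

46267/6835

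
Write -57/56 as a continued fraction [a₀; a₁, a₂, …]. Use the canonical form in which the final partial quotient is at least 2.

Apply division with remainder until the remainder is 0:
-57 ÷ 56 → quotient -2, remainder 55
56 ÷ 55 → quotient 1, remainder 1
55 ÷ 1 → quotient 55, remainder 0

[-2; 1, 55]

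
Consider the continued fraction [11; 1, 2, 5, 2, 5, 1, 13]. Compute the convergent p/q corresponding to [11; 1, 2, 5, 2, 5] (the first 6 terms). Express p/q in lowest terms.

2232/191

a_0 = 11: 11/1
a_1 = 1: 12/1
a_2 = 2: 35/3
a_3 = 5: 187/16
a_4 = 2: 409/35
a_5 = 5: 2232/191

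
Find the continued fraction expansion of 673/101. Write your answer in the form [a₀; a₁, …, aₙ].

[6; 1, 1, 1, 33]

673 ÷ 101 → quotient 6, remainder 67
101 ÷ 67 → quotient 1, remainder 34
67 ÷ 34 → quotient 1, remainder 33
34 ÷ 33 → quotient 1, remainder 1
33 ÷ 1 → quotient 33, remainder 0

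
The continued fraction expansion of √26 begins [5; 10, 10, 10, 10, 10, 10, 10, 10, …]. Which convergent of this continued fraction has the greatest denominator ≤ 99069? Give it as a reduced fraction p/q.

List convergents until the denominator exceeds the bound:
a_0 = 5: 5/1  (≤ bound)
a_1 = 10: 51/10  (≤ bound)
a_2 = 10: 515/101  (≤ bound)
a_3 = 10: 5201/1020  (≤ bound)
a_4 = 10: 52525/10301  (≤ bound)
a_5 = 10: 530451/104030  (> 99069, stop)

52525/10301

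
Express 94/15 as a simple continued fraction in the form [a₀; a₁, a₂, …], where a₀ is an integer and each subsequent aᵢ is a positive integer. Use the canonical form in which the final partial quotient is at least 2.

94 = 6·15 + 4, so a_0 = 6
15 = 3·4 + 3, so a_1 = 3
4 = 1·3 + 1, so a_2 = 1
3 = 3·1 + 0, so a_3 = 3

[6; 3, 1, 3]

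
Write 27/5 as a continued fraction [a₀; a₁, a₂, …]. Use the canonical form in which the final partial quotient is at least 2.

Repeatedly divide and take the remainder:
27 ÷ 5 → quotient 5, remainder 2
5 ÷ 2 → quotient 2, remainder 1
2 ÷ 1 → quotient 2, remainder 0

[5; 2, 2]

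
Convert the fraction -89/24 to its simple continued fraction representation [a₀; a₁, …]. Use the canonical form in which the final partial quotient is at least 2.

[-4; 3, 2, 3]

-89 = -4·24 + 7, so a_0 = -4
24 = 3·7 + 3, so a_1 = 3
7 = 2·3 + 1, so a_2 = 2
3 = 3·1 + 0, so a_3 = 3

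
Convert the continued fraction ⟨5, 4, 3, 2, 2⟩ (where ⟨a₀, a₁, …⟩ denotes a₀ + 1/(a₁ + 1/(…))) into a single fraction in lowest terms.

Build up convergents one term at a time:
a_0 = 5: 5/1
a_1 = 4: 21/4
a_2 = 3: 68/13
a_3 = 2: 157/30
a_4 = 2: 382/73

382/73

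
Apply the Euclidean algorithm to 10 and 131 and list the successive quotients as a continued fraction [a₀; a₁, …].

[0; 13, 10]

Repeatedly divide and take the remainder:
⌊10/131⌋ = 0, remainder 10
⌊131/10⌋ = 13, remainder 1
⌊10/1⌋ = 10, remainder 0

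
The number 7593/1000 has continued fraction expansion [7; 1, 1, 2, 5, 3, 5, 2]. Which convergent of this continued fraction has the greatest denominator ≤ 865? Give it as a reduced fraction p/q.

3470/457

List convergents until the denominator exceeds the bound:
a_0 = 7: 7/1  (≤ bound)
a_1 = 1: 8/1  (≤ bound)
a_2 = 1: 15/2  (≤ bound)
a_3 = 2: 38/5  (≤ bound)
a_4 = 5: 205/27  (≤ bound)
a_5 = 3: 653/86  (≤ bound)
a_6 = 5: 3470/457  (≤ bound)
a_7 = 2: 7593/1000  (> 865, stop)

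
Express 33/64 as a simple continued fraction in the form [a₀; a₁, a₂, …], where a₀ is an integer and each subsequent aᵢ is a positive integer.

Run the Euclidean algorithm, recording each quotient:
⌊33/64⌋ = 0, remainder 33
⌊64/33⌋ = 1, remainder 31
⌊33/31⌋ = 1, remainder 2
⌊31/2⌋ = 15, remainder 1
⌊2/1⌋ = 2, remainder 0

[0; 1, 1, 15, 2]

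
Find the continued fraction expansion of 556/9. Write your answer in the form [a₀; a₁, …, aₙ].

[61; 1, 3, 2]

⌊556/9⌋ = 61, remainder 7
⌊9/7⌋ = 1, remainder 2
⌊7/2⌋ = 3, remainder 1
⌊2/1⌋ = 2, remainder 0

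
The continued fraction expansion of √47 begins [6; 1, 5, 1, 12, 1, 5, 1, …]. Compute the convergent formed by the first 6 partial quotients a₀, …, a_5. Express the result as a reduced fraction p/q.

665/97

Work from the innermost term outward:
Start with 1.
12 + 1/(1/1) = 12 + 1/1 = 13/1
1 + 1/(13/1) = 1 + 1/13 = 14/13
5 + 1/(14/13) = 5 + 13/14 = 83/14
1 + 1/(83/14) = 1 + 14/83 = 97/83
6 + 1/(97/83) = 6 + 83/97 = 665/97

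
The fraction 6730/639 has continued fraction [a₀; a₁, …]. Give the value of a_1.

6730 = 10·639 + 340, so a_0 = 10
639 = 1·340 + 299, so a_1 = 1

1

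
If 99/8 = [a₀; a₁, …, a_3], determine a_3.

2

99 ÷ 8 → quotient 12, remainder 3
8 ÷ 3 → quotient 2, remainder 2
3 ÷ 2 → quotient 1, remainder 1
2 ÷ 1 → quotient 2, remainder 0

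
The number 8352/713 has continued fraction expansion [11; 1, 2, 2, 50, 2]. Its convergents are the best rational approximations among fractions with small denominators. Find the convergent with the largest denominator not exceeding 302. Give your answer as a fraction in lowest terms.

82/7

a_0 = 11: 11/1  (≤ bound)
a_1 = 1: 12/1  (≤ bound)
a_2 = 2: 35/3  (≤ bound)
a_3 = 2: 82/7  (≤ bound)
a_4 = 50: 4135/353  (> 302, stop)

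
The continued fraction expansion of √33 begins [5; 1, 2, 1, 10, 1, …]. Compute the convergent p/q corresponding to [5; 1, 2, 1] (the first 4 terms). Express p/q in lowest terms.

Start with 1.
2 + 1/(1/1) = 2 + 1/1 = 3/1
1 + 1/(3/1) = 1 + 1/3 = 4/3
5 + 1/(4/3) = 5 + 3/4 = 23/4

23/4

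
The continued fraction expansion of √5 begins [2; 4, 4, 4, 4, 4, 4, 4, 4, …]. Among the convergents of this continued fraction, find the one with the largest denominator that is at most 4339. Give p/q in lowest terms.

a_0 = 2: 2/1  (≤ bound)
a_1 = 4: 9/4  (≤ bound)
a_2 = 4: 38/17  (≤ bound)
a_3 = 4: 161/72  (≤ bound)
a_4 = 4: 682/305  (≤ bound)
a_5 = 4: 2889/1292  (≤ bound)
a_6 = 4: 12238/5473  (> 4339, stop)

2889/1292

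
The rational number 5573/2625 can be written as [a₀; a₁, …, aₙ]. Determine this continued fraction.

Run the Euclidean algorithm, recording each quotient:
5573 ÷ 2625 → quotient 2, remainder 323
2625 ÷ 323 → quotient 8, remainder 41
323 ÷ 41 → quotient 7, remainder 36
41 ÷ 36 → quotient 1, remainder 5
36 ÷ 5 → quotient 7, remainder 1
5 ÷ 1 → quotient 5, remainder 0

[2; 8, 7, 1, 7, 5]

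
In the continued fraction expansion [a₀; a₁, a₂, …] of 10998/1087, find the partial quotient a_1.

8

⌊10998/1087⌋ = 10, remainder 128
⌊1087/128⌋ = 8, remainder 63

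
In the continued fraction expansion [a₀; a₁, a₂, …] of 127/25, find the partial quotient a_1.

12

⌊127/25⌋ = 5, remainder 2
⌊25/2⌋ = 12, remainder 1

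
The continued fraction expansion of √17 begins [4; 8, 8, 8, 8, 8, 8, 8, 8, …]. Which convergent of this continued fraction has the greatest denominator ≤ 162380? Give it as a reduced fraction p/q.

a_0 = 4: 4/1  (≤ bound)
a_1 = 8: 33/8  (≤ bound)
a_2 = 8: 268/65  (≤ bound)
a_3 = 8: 2177/528  (≤ bound)
a_4 = 8: 17684/4289  (≤ bound)
a_5 = 8: 143649/34840  (≤ bound)
a_6 = 8: 1166876/283009  (> 162380, stop)

143649/34840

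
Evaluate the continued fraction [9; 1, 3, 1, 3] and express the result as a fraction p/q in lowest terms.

a_0 = 9: 9/1
a_1 = 1: 10/1
a_2 = 3: 39/4
a_3 = 1: 49/5
a_4 = 3: 186/19

186/19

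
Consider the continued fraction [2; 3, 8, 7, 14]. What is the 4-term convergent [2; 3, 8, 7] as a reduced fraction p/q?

413/178

Collapse the nested fraction from the inside out:
Start with 7.
8 + 1/(7/1) = 8 + 1/7 = 57/7
3 + 1/(57/7) = 3 + 7/57 = 178/57
2 + 1/(178/57) = 2 + 57/178 = 413/178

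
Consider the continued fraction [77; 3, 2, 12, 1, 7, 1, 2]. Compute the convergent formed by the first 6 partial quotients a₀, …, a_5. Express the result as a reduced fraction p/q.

a_0 = 77: 77/1
a_1 = 3: 232/3
a_2 = 2: 541/7
a_3 = 12: 6724/87
a_4 = 1: 7265/94
a_5 = 7: 57579/745

57579/745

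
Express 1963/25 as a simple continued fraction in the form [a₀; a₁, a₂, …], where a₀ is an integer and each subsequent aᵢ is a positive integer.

1963 = 78·25 + 13, so a_0 = 78
25 = 1·13 + 12, so a_1 = 1
13 = 1·12 + 1, so a_2 = 1
12 = 12·1 + 0, so a_3 = 12

[78; 1, 1, 12]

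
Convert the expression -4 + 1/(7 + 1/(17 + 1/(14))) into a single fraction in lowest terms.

a_0 = -4: -4/1
a_1 = 7: -27/7
a_2 = 17: -463/120
a_3 = 14: -6509/1687

-6509/1687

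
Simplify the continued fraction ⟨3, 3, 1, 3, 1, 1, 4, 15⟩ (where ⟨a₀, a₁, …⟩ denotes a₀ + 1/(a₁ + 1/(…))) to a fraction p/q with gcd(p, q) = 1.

Start with 15.
4 + 1/(15/1) = 4 + 1/15 = 61/15
1 + 1/(61/15) = 1 + 15/61 = 76/61
1 + 1/(76/61) = 1 + 61/76 = 137/76
3 + 1/(137/76) = 3 + 76/137 = 487/137
1 + 1/(487/137) = 1 + 137/487 = 624/487
3 + 1/(624/487) = 3 + 487/624 = 2359/624
3 + 1/(2359/624) = 3 + 624/2359 = 7701/2359

7701/2359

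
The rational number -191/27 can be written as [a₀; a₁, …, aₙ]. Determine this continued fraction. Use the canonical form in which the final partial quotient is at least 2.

[-8; 1, 12, 2]

-191 = -8·27 + 25, so a_0 = -8
27 = 1·25 + 2, so a_1 = 1
25 = 12·2 + 1, so a_2 = 12
2 = 2·1 + 0, so a_3 = 2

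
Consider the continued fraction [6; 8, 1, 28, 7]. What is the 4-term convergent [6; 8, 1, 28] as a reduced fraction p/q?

1589/260

Build up convergents one term at a time:
a_0 = 6: 6/1
a_1 = 8: 49/8
a_2 = 1: 55/9
a_3 = 28: 1589/260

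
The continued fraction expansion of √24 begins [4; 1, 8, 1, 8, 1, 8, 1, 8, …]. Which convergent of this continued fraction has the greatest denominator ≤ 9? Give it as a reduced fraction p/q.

a_0 = 4: 4/1  (≤ bound)
a_1 = 1: 5/1  (≤ bound)
a_2 = 8: 44/9  (≤ bound)
a_3 = 1: 49/10  (> 9, stop)

44/9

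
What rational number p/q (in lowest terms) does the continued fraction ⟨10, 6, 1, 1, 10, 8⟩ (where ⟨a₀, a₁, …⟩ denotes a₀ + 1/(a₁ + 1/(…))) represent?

Compute successive convergents:
a_0 = 10: 10/1
a_1 = 6: 61/6
a_2 = 1: 71/7
a_3 = 1: 132/13
a_4 = 10: 1391/137
a_5 = 8: 11260/1109

11260/1109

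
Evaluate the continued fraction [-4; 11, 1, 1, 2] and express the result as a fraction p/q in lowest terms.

-227/58

Start with 2.
1 + 1/(2/1) = 1 + 1/2 = 3/2
1 + 1/(3/2) = 1 + 2/3 = 5/3
11 + 1/(5/3) = 11 + 3/5 = 58/5
-4 + 1/(58/5) = -4 + 5/58 = -227/58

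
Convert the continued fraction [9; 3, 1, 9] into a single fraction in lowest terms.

361/39

Starting at the tail and folding back:
Start with 9.
1 + 1/(9/1) = 1 + 1/9 = 10/9
3 + 1/(10/9) = 3 + 9/10 = 39/10
9 + 1/(39/10) = 9 + 10/39 = 361/39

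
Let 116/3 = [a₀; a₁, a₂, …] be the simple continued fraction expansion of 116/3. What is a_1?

Repeatedly divide and take the remainder:
116 = 38·3 + 2, so a_0 = 38
3 = 1·2 + 1, so a_1 = 1

1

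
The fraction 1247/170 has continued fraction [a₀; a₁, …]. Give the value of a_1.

1247 ÷ 170 → quotient 7, remainder 57
170 ÷ 57 → quotient 2, remainder 56

2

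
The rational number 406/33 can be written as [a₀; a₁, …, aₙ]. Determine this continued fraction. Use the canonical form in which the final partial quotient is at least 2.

[12; 3, 3, 3]

406 ÷ 33 → quotient 12, remainder 10
33 ÷ 10 → quotient 3, remainder 3
10 ÷ 3 → quotient 3, remainder 1
3 ÷ 1 → quotient 3, remainder 0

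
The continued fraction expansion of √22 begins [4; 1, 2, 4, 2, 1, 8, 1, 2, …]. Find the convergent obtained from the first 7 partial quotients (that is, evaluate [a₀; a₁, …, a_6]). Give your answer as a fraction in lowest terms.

Start with 8.
1 + 1/(8/1) = 1 + 1/8 = 9/8
2 + 1/(9/8) = 2 + 8/9 = 26/9
4 + 1/(26/9) = 4 + 9/26 = 113/26
2 + 1/(113/26) = 2 + 26/113 = 252/113
1 + 1/(252/113) = 1 + 113/252 = 365/252
4 + 1/(365/252) = 4 + 252/365 = 1712/365

1712/365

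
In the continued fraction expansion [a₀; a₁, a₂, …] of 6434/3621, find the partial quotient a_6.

29

Run the Euclidean algorithm, recording each quotient:
6434 = 1·3621 + 2813, so a_0 = 1
3621 = 1·2813 + 808, so a_1 = 1
2813 = 3·808 + 389, so a_2 = 3
808 = 2·389 + 30, so a_3 = 2
389 = 12·30 + 29, so a_4 = 12
30 = 1·29 + 1, so a_5 = 1
29 = 29·1 + 0, so a_6 = 29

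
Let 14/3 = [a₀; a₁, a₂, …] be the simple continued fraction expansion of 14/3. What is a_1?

Run the Euclidean algorithm, recording each quotient:
14 = 4·3 + 2, so a_0 = 4
3 = 1·2 + 1, so a_1 = 1

1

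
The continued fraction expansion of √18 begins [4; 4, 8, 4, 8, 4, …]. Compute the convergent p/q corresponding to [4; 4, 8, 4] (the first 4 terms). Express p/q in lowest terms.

577/136

a_0 = 4: 4/1
a_1 = 4: 17/4
a_2 = 8: 140/33
a_3 = 4: 577/136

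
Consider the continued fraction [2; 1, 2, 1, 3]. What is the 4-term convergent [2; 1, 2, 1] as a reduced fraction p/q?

Start with 1.
2 + 1/(1/1) = 2 + 1/1 = 3/1
1 + 1/(3/1) = 1 + 1/3 = 4/3
2 + 1/(4/3) = 2 + 3/4 = 11/4

11/4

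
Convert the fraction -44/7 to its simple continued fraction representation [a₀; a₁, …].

-44 ÷ 7 → quotient -7, remainder 5
7 ÷ 5 → quotient 1, remainder 2
5 ÷ 2 → quotient 2, remainder 1
2 ÷ 1 → quotient 2, remainder 0

[-7; 1, 2, 2]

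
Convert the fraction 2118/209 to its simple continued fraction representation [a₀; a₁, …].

[10; 7, 2, 6, 2]

Run the Euclidean algorithm, recording each quotient:
2118 ÷ 209 → quotient 10, remainder 28
209 ÷ 28 → quotient 7, remainder 13
28 ÷ 13 → quotient 2, remainder 2
13 ÷ 2 → quotient 6, remainder 1
2 ÷ 1 → quotient 2, remainder 0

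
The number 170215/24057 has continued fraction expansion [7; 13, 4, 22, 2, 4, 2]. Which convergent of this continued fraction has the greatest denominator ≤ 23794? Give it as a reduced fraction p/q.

76578/10823

List convergents until the denominator exceeds the bound:
a_0 = 7: 7/1  (≤ bound)
a_1 = 13: 92/13  (≤ bound)
a_2 = 4: 375/53  (≤ bound)
a_3 = 22: 8342/1179  (≤ bound)
a_4 = 2: 17059/2411  (≤ bound)
a_5 = 4: 76578/10823  (≤ bound)
a_6 = 2: 170215/24057  (> 23794, stop)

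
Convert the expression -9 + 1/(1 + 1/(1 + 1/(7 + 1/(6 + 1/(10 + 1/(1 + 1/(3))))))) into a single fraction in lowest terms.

Collapse the nested fraction from the inside out:
Start with 3.
1 + 1/(3/1) = 1 + 1/3 = 4/3
10 + 1/(4/3) = 10 + 3/4 = 43/4
6 + 1/(43/4) = 6 + 4/43 = 262/43
7 + 1/(262/43) = 7 + 43/262 = 1877/262
1 + 1/(1877/262) = 1 + 262/1877 = 2139/1877
1 + 1/(2139/1877) = 1 + 1877/2139 = 4016/2139
-9 + 1/(4016/2139) = -9 + 2139/4016 = -34005/4016

-34005/4016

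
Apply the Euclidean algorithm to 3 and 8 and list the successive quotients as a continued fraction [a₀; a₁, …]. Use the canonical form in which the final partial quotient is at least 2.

Apply division with remainder until the remainder is 0:
3 ÷ 8 → quotient 0, remainder 3
8 ÷ 3 → quotient 2, remainder 2
3 ÷ 2 → quotient 1, remainder 1
2 ÷ 1 → quotient 2, remainder 0

[0; 2, 1, 2]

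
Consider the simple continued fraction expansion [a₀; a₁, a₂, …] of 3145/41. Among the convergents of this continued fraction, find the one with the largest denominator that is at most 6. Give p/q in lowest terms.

a_0 = 76: 76/1  (≤ bound)
a_1 = 1: 77/1  (≤ bound)
a_2 = 2: 230/3  (≤ bound)
a_3 = 2: 537/7  (> 6, stop)

230/3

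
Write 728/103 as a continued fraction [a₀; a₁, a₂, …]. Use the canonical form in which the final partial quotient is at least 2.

728 = 7·103 + 7, so a_0 = 7
103 = 14·7 + 5, so a_1 = 14
7 = 1·5 + 2, so a_2 = 1
5 = 2·2 + 1, so a_3 = 2
2 = 2·1 + 0, so a_4 = 2

[7; 14, 1, 2, 2]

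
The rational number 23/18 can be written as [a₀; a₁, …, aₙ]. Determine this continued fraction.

23 ÷ 18 → quotient 1, remainder 5
18 ÷ 5 → quotient 3, remainder 3
5 ÷ 3 → quotient 1, remainder 2
3 ÷ 2 → quotient 1, remainder 1
2 ÷ 1 → quotient 2, remainder 0

[1; 3, 1, 1, 2]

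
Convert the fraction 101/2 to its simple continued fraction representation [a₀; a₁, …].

[50; 2]

101 = 50·2 + 1, so a_0 = 50
2 = 2·1 + 0, so a_1 = 2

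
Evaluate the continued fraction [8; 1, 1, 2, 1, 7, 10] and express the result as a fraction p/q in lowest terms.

4690/547

a_0 = 8: 8/1
a_1 = 1: 9/1
a_2 = 1: 17/2
a_3 = 2: 43/5
a_4 = 1: 60/7
a_5 = 7: 463/54
a_6 = 10: 4690/547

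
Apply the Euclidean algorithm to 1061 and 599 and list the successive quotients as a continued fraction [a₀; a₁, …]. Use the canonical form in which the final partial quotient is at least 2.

⌊1061/599⌋ = 1, remainder 462
⌊599/462⌋ = 1, remainder 137
⌊462/137⌋ = 3, remainder 51
⌊137/51⌋ = 2, remainder 35
⌊51/35⌋ = 1, remainder 16
⌊35/16⌋ = 2, remainder 3
⌊16/3⌋ = 5, remainder 1
⌊3/1⌋ = 3, remainder 0

[1; 1, 3, 2, 1, 2, 5, 3]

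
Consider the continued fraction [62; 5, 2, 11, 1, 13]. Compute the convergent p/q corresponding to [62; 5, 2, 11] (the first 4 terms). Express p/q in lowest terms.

7835/126

Compute successive convergents:
a_0 = 62: 62/1
a_1 = 5: 311/5
a_2 = 2: 684/11
a_3 = 11: 7835/126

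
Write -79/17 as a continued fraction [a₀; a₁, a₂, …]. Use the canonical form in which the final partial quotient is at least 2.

[-5; 2, 1, 5]

⌊-79/17⌋ = -5, remainder 6
⌊17/6⌋ = 2, remainder 5
⌊6/5⌋ = 1, remainder 1
⌊5/1⌋ = 5, remainder 0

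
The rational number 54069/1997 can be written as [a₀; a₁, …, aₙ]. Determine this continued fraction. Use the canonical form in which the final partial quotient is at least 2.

54069 ÷ 1997 → quotient 27, remainder 150
1997 ÷ 150 → quotient 13, remainder 47
150 ÷ 47 → quotient 3, remainder 9
47 ÷ 9 → quotient 5, remainder 2
9 ÷ 2 → quotient 4, remainder 1
2 ÷ 1 → quotient 2, remainder 0

[27; 13, 3, 5, 4, 2]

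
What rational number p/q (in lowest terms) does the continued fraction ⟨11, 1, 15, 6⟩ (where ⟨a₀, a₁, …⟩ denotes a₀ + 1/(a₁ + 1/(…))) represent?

a_0 = 11: 11/1
a_1 = 1: 12/1
a_2 = 15: 191/16
a_3 = 6: 1158/97

1158/97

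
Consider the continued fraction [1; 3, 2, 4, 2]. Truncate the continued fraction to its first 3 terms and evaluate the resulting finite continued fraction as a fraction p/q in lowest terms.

9/7

a_0 = 1: 1/1
a_1 = 3: 4/3
a_2 = 2: 9/7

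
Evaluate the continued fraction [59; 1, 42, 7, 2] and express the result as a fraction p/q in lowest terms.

38805/647

Compute successive convergents:
a_0 = 59: 59/1
a_1 = 1: 60/1
a_2 = 42: 2579/43
a_3 = 7: 18113/302
a_4 = 2: 38805/647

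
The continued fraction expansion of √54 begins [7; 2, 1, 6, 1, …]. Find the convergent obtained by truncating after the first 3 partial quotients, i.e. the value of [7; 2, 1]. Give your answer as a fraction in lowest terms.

22/3

a_0 = 7: 7/1
a_1 = 2: 15/2
a_2 = 1: 22/3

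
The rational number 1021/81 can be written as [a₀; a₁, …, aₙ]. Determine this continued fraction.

Run the Euclidean algorithm, recording each quotient:
⌊1021/81⌋ = 12, remainder 49
⌊81/49⌋ = 1, remainder 32
⌊49/32⌋ = 1, remainder 17
⌊32/17⌋ = 1, remainder 15
⌊17/15⌋ = 1, remainder 2
⌊15/2⌋ = 7, remainder 1
⌊2/1⌋ = 2, remainder 0

[12; 1, 1, 1, 1, 7, 2]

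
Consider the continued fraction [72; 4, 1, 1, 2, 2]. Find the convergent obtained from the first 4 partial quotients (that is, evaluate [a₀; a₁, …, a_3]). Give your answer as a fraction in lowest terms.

a_0 = 72: 72/1
a_1 = 4: 289/4
a_2 = 1: 361/5
a_3 = 1: 650/9

650/9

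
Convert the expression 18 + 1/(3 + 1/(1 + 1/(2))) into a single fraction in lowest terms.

Compute successive convergents:
a_0 = 18: 18/1
a_1 = 3: 55/3
a_2 = 1: 73/4
a_3 = 2: 201/11

201/11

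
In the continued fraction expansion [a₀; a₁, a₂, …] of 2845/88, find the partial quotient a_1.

2845 = 32·88 + 29, so a_0 = 32
88 = 3·29 + 1, so a_1 = 3

3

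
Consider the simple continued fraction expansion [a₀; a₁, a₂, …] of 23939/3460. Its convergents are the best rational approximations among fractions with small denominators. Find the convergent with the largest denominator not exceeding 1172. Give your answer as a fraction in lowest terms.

7071/1022

a_0 = 6: 6/1  (≤ bound)
a_1 = 1: 7/1  (≤ bound)
a_2 = 11: 83/12  (≤ bound)
a_3 = 3: 256/37  (≤ bound)
a_4 = 5: 1363/197  (≤ bound)
a_5 = 5: 7071/1022  (≤ bound)
a_6 = 1: 8434/1219  (> 1172, stop)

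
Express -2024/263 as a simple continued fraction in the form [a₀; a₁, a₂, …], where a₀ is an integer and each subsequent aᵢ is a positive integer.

[-8; 3, 3, 2, 11]

Run the Euclidean algorithm, recording each quotient:
-2024 ÷ 263 → quotient -8, remainder 80
263 ÷ 80 → quotient 3, remainder 23
80 ÷ 23 → quotient 3, remainder 11
23 ÷ 11 → quotient 2, remainder 1
11 ÷ 1 → quotient 11, remainder 0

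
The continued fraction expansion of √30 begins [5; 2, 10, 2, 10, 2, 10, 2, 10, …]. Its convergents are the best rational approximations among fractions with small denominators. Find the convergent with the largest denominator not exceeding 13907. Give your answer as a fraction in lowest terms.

55435/10121

a_0 = 5: 5/1  (≤ bound)
a_1 = 2: 11/2  (≤ bound)
a_2 = 10: 115/21  (≤ bound)
a_3 = 2: 241/44  (≤ bound)
a_4 = 10: 2525/461  (≤ bound)
a_5 = 2: 5291/966  (≤ bound)
a_6 = 10: 55435/10121  (≤ bound)
a_7 = 2: 116161/21208  (> 13907, stop)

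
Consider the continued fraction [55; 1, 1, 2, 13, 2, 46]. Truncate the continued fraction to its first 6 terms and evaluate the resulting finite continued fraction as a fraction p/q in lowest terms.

a_0 = 55: 55/1
a_1 = 1: 56/1
a_2 = 1: 111/2
a_3 = 2: 278/5
a_4 = 13: 3725/67
a_5 = 2: 7728/139

7728/139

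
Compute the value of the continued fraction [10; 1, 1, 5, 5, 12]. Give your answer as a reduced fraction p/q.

a_0 = 10: 10/1
a_1 = 1: 11/1
a_2 = 1: 21/2
a_3 = 5: 116/11
a_4 = 5: 601/57
a_5 = 12: 7328/695

7328/695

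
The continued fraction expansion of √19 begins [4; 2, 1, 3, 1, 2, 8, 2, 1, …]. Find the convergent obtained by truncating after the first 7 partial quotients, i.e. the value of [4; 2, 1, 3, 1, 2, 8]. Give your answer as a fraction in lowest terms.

1421/326

Start with 8.
2 + 1/(8/1) = 2 + 1/8 = 17/8
1 + 1/(17/8) = 1 + 8/17 = 25/17
3 + 1/(25/17) = 3 + 17/25 = 92/25
1 + 1/(92/25) = 1 + 25/92 = 117/92
2 + 1/(117/92) = 2 + 92/117 = 326/117
4 + 1/(326/117) = 4 + 117/326 = 1421/326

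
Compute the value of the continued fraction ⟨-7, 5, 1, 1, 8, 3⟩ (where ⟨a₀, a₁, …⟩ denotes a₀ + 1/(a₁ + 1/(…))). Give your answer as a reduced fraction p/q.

-1998/293

a_0 = -7: -7/1
a_1 = 5: -34/5
a_2 = 1: -41/6
a_3 = 1: -75/11
a_4 = 8: -641/94
a_5 = 3: -1998/293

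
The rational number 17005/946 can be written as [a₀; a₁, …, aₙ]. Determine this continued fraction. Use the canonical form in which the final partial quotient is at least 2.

Repeatedly divide and take the remainder:
⌊17005/946⌋ = 17, remainder 923
⌊946/923⌋ = 1, remainder 23
⌊923/23⌋ = 40, remainder 3
⌊23/3⌋ = 7, remainder 2
⌊3/2⌋ = 1, remainder 1
⌊2/1⌋ = 2, remainder 0

[17; 1, 40, 7, 1, 2]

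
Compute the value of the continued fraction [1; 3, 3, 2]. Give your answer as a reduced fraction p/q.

Use the convergent recurrence hₖ = aₖ·hₖ₋₁ + hₖ₋₂ (and likewise for the denominators kₖ):
a_0 = 1: 1/1
a_1 = 3: 4/3
a_2 = 3: 13/10
a_3 = 2: 30/23

30/23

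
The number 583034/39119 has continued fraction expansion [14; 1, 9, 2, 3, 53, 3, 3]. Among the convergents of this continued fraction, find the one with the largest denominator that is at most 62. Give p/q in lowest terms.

a_0 = 14: 14/1  (≤ bound)
a_1 = 1: 15/1  (≤ bound)
a_2 = 9: 149/10  (≤ bound)
a_3 = 2: 313/21  (≤ bound)
a_4 = 3: 1088/73  (> 62, stop)

313/21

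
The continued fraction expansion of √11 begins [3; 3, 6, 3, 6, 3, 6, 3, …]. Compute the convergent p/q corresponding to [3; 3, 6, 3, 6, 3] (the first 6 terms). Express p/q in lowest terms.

Work from the innermost term outward:
Start with 3.
6 + 1/(3/1) = 6 + 1/3 = 19/3
3 + 1/(19/3) = 3 + 3/19 = 60/19
6 + 1/(60/19) = 6 + 19/60 = 379/60
3 + 1/(379/60) = 3 + 60/379 = 1197/379
3 + 1/(1197/379) = 3 + 379/1197 = 3970/1197

3970/1197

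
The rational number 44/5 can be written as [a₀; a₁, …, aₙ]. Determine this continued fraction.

[8; 1, 4]

44 = 8·5 + 4, so a_0 = 8
5 = 1·4 + 1, so a_1 = 1
4 = 4·1 + 0, so a_2 = 4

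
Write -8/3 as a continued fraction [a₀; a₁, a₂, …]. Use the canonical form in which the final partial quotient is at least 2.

⌊-8/3⌋ = -3, remainder 1
⌊3/1⌋ = 3, remainder 0

[-3; 3]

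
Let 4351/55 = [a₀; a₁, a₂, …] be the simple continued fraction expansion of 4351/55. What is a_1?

Run the Euclidean algorithm, recording each quotient:
⌊4351/55⌋ = 79, remainder 6
⌊55/6⌋ = 9, remainder 1

9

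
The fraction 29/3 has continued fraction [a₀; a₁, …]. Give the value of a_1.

Run the Euclidean algorithm, recording each quotient:
29 ÷ 3 → quotient 9, remainder 2
3 ÷ 2 → quotient 1, remainder 1

1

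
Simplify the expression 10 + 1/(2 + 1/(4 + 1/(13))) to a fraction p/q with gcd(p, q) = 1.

1243/119

Build up convergents one term at a time:
a_0 = 10: 10/1
a_1 = 2: 21/2
a_2 = 4: 94/9
a_3 = 13: 1243/119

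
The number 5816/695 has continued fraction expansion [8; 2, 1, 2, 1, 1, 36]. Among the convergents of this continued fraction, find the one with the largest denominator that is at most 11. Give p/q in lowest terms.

92/11

a_0 = 8: 8/1  (≤ bound)
a_1 = 2: 17/2  (≤ bound)
a_2 = 1: 25/3  (≤ bound)
a_3 = 2: 67/8  (≤ bound)
a_4 = 1: 92/11  (≤ bound)
a_5 = 1: 159/19  (> 11, stop)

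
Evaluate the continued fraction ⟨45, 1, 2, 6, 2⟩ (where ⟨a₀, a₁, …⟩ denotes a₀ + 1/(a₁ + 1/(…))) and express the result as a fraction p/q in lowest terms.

1873/41

a_0 = 45: 45/1
a_1 = 1: 46/1
a_2 = 2: 137/3
a_3 = 6: 868/19
a_4 = 2: 1873/41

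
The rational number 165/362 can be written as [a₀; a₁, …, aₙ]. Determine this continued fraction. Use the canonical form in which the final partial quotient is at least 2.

⌊165/362⌋ = 0, remainder 165
⌊362/165⌋ = 2, remainder 32
⌊165/32⌋ = 5, remainder 5
⌊32/5⌋ = 6, remainder 2
⌊5/2⌋ = 2, remainder 1
⌊2/1⌋ = 2, remainder 0

[0; 2, 5, 6, 2, 2]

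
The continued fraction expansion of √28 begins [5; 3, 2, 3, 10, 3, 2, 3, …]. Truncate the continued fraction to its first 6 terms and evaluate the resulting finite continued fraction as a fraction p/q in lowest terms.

4048/765

Start with 3.
10 + 1/(3/1) = 10 + 1/3 = 31/3
3 + 1/(31/3) = 3 + 3/31 = 96/31
2 + 1/(96/31) = 2 + 31/96 = 223/96
3 + 1/(223/96) = 3 + 96/223 = 765/223
5 + 1/(765/223) = 5 + 223/765 = 4048/765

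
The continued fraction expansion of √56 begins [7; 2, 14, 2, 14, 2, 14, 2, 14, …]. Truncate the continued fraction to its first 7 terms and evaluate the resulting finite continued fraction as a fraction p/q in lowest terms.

Start with 14.
2 + 1/(14/1) = 2 + 1/14 = 29/14
14 + 1/(29/14) = 14 + 14/29 = 420/29
2 + 1/(420/29) = 2 + 29/420 = 869/420
14 + 1/(869/420) = 14 + 420/869 = 12586/869
2 + 1/(12586/869) = 2 + 869/12586 = 26041/12586
7 + 1/(26041/12586) = 7 + 12586/26041 = 194873/26041

194873/26041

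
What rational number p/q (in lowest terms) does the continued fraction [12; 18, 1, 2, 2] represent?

1579/131

Use the convergent recurrence hₖ = aₖ·hₖ₋₁ + hₖ₋₂ (and likewise for the denominators kₖ):
a_0 = 12: 12/1
a_1 = 18: 217/18
a_2 = 1: 229/19
a_3 = 2: 675/56
a_4 = 2: 1579/131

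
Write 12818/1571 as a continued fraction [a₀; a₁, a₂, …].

[8; 6, 3, 1, 1, 11, 3]

Run the Euclidean algorithm, recording each quotient:
12818 = 8·1571 + 250, so a_0 = 8
1571 = 6·250 + 71, so a_1 = 6
250 = 3·71 + 37, so a_2 = 3
71 = 1·37 + 34, so a_3 = 1
37 = 1·34 + 3, so a_4 = 1
34 = 11·3 + 1, so a_5 = 11
3 = 3·1 + 0, so a_6 = 3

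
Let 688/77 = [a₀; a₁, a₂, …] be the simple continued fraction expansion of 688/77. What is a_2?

688 = 8·77 + 72, so a_0 = 8
77 = 1·72 + 5, so a_1 = 1
72 = 14·5 + 2, so a_2 = 14

14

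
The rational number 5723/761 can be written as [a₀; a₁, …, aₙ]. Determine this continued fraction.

[7; 1, 1, 11, 1, 3, 2, 3]

Repeatedly divide and take the remainder:
5723 = 7·761 + 396, so a_0 = 7
761 = 1·396 + 365, so a_1 = 1
396 = 1·365 + 31, so a_2 = 1
365 = 11·31 + 24, so a_3 = 11
31 = 1·24 + 7, so a_4 = 1
24 = 3·7 + 3, so a_5 = 3
7 = 2·3 + 1, so a_6 = 2
3 = 3·1 + 0, so a_7 = 3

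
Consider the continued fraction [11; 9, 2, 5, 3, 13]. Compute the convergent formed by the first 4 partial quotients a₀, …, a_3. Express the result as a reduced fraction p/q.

Collapse the nested fraction from the inside out:
Start with 5.
2 + 1/(5/1) = 2 + 1/5 = 11/5
9 + 1/(11/5) = 9 + 5/11 = 104/11
11 + 1/(104/11) = 11 + 11/104 = 1155/104

1155/104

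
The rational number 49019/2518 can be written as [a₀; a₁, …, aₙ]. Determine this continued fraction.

⌊49019/2518⌋ = 19, remainder 1177
⌊2518/1177⌋ = 2, remainder 164
⌊1177/164⌋ = 7, remainder 29
⌊164/29⌋ = 5, remainder 19
⌊29/19⌋ = 1, remainder 10
⌊19/10⌋ = 1, remainder 9
⌊10/9⌋ = 1, remainder 1
⌊9/1⌋ = 9, remainder 0

[19; 2, 7, 5, 1, 1, 1, 9]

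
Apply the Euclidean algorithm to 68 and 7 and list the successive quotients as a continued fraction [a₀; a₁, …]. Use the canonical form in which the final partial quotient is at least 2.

Run the Euclidean algorithm, recording each quotient:
68 = 9·7 + 5, so a_0 = 9
7 = 1·5 + 2, so a_1 = 1
5 = 2·2 + 1, so a_2 = 2
2 = 2·1 + 0, so a_3 = 2

[9; 1, 2, 2]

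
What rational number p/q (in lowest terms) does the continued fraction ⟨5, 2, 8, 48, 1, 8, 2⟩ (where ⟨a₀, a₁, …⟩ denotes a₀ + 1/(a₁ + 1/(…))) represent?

86606/15831

a_0 = 5: 5/1
a_1 = 2: 11/2
a_2 = 8: 93/17
a_3 = 48: 4475/818
a_4 = 1: 4568/835
a_5 = 8: 41019/7498
a_6 = 2: 86606/15831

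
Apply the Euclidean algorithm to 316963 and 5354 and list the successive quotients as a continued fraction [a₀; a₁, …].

Apply division with remainder until the remainder is 0:
316963 ÷ 5354 → quotient 59, remainder 1077
5354 ÷ 1077 → quotient 4, remainder 1046
1077 ÷ 1046 → quotient 1, remainder 31
1046 ÷ 31 → quotient 33, remainder 23
31 ÷ 23 → quotient 1, remainder 8
23 ÷ 8 → quotient 2, remainder 7
8 ÷ 7 → quotient 1, remainder 1
7 ÷ 1 → quotient 7, remainder 0

[59; 4, 1, 33, 1, 2, 1, 7]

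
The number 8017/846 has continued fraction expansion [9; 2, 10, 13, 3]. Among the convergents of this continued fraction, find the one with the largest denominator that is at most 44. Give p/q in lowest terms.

199/21

a_0 = 9: 9/1  (≤ bound)
a_1 = 2: 19/2  (≤ bound)
a_2 = 10: 199/21  (≤ bound)
a_3 = 13: 2606/275  (> 44, stop)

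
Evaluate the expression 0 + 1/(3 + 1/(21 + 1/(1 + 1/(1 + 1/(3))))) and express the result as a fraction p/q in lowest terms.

151/460

Start with 3.
1 + 1/(3/1) = 1 + 1/3 = 4/3
1 + 1/(4/3) = 1 + 3/4 = 7/4
21 + 1/(7/4) = 21 + 4/7 = 151/7
3 + 1/(151/7) = 3 + 7/151 = 460/151
0 + 1/(460/151) = 0 + 151/460 = 151/460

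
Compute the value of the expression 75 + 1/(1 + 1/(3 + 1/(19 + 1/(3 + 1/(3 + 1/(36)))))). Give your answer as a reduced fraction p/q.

Starting at the tail and folding back:
Start with 36.
3 + 1/(36/1) = 3 + 1/36 = 109/36
3 + 1/(109/36) = 3 + 36/109 = 363/109
19 + 1/(363/109) = 19 + 109/363 = 7006/363
3 + 1/(7006/363) = 3 + 363/7006 = 21381/7006
1 + 1/(21381/7006) = 1 + 7006/21381 = 28387/21381
75 + 1/(28387/21381) = 75 + 21381/28387 = 2150406/28387

2150406/28387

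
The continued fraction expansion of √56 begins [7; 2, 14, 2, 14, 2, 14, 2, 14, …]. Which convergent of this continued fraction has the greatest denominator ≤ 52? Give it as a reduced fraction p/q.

217/29

a_0 = 7: 7/1  (≤ bound)
a_1 = 2: 15/2  (≤ bound)
a_2 = 14: 217/29  (≤ bound)
a_3 = 2: 449/60  (> 52, stop)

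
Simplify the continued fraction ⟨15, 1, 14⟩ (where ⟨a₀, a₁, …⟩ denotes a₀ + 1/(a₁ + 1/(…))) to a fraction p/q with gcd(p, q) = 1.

a_0 = 15: 15/1
a_1 = 1: 16/1
a_2 = 14: 239/15

239/15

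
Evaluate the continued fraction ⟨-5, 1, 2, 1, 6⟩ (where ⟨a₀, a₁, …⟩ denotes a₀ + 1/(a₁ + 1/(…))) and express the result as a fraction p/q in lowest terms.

-115/27

Start with 6.
1 + 1/(6/1) = 1 + 1/6 = 7/6
2 + 1/(7/6) = 2 + 6/7 = 20/7
1 + 1/(20/7) = 1 + 7/20 = 27/20
-5 + 1/(27/20) = -5 + 20/27 = -115/27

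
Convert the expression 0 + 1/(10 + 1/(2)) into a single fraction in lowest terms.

Build up convergents one term at a time:
a_0 = 0: 0/1
a_1 = 10: 1/10
a_2 = 2: 2/21

2/21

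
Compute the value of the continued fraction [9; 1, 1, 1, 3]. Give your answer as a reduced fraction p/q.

106/11

Build up convergents one term at a time:
a_0 = 9: 9/1
a_1 = 1: 10/1
a_2 = 1: 19/2
a_3 = 1: 29/3
a_4 = 3: 106/11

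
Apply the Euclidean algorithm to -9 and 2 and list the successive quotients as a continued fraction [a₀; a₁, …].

-9 ÷ 2 → quotient -5, remainder 1
2 ÷ 1 → quotient 2, remainder 0

[-5; 2]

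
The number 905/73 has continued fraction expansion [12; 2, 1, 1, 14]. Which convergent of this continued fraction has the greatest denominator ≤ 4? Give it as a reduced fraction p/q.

a_0 = 12: 12/1  (≤ bound)
a_1 = 2: 25/2  (≤ bound)
a_2 = 1: 37/3  (≤ bound)
a_3 = 1: 62/5  (> 4, stop)

37/3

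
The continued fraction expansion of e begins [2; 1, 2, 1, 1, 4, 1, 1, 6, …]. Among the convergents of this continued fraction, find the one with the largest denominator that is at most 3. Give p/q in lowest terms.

8/3

List convergents until the denominator exceeds the bound:
a_0 = 2: 2/1  (≤ bound)
a_1 = 1: 3/1  (≤ bound)
a_2 = 2: 8/3  (≤ bound)
a_3 = 1: 11/4  (> 3, stop)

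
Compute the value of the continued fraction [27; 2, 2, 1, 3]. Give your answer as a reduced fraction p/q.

713/26

Compute successive convergents:
a_0 = 27: 27/1
a_1 = 2: 55/2
a_2 = 2: 137/5
a_3 = 1: 192/7
a_4 = 3: 713/26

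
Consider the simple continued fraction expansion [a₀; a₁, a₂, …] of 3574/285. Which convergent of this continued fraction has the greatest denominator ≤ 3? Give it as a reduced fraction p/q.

a_0 = 12: 12/1  (≤ bound)
a_1 = 1: 13/1  (≤ bound)
a_2 = 1: 25/2  (≤ bound)
a_3 = 5: 138/11  (> 3, stop)

25/2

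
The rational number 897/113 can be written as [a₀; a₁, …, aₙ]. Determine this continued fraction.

[7; 1, 15, 7]

897 = 7·113 + 106, so a_0 = 7
113 = 1·106 + 7, so a_1 = 1
106 = 15·7 + 1, so a_2 = 15
7 = 7·1 + 0, so a_3 = 7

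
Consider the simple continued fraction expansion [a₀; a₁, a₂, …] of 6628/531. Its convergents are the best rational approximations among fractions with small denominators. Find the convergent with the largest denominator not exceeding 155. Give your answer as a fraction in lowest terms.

a_0 = 12: 12/1  (≤ bound)
a_1 = 2: 25/2  (≤ bound)
a_2 = 13: 337/27  (≤ bound)
a_3 = 2: 699/56  (≤ bound)
a_4 = 9: 6628/531  (> 155, stop)

699/56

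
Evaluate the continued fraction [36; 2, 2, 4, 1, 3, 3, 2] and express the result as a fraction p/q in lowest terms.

28216/775

a_0 = 36: 36/1
a_1 = 2: 73/2
a_2 = 2: 182/5
a_3 = 4: 801/22
a_4 = 1: 983/27
a_5 = 3: 3750/103
a_6 = 3: 12233/336
a_7 = 2: 28216/775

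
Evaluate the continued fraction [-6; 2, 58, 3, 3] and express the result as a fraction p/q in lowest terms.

Collapse the nested fraction from the inside out:
Start with 3.
3 + 1/(3/1) = 3 + 1/3 = 10/3
58 + 1/(10/3) = 58 + 3/10 = 583/10
2 + 1/(583/10) = 2 + 10/583 = 1176/583
-6 + 1/(1176/583) = -6 + 583/1176 = -6473/1176

-6473/1176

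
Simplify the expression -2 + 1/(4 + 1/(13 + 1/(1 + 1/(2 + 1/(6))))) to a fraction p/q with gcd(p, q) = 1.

Start with 6.
2 + 1/(6/1) = 2 + 1/6 = 13/6
1 + 1/(13/6) = 1 + 6/13 = 19/13
13 + 1/(19/13) = 13 + 13/19 = 260/19
4 + 1/(260/19) = 4 + 19/260 = 1059/260
-2 + 1/(1059/260) = -2 + 260/1059 = -1858/1059

-1858/1059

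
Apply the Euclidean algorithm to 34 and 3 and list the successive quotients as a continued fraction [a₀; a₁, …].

[11; 3]

34 ÷ 3 → quotient 11, remainder 1
3 ÷ 1 → quotient 3, remainder 0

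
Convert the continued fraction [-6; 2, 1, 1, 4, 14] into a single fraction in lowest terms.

a_0 = -6: -6/1
a_1 = 2: -11/2
a_2 = 1: -17/3
a_3 = 1: -28/5
a_4 = 4: -129/23
a_5 = 14: -1834/327

-1834/327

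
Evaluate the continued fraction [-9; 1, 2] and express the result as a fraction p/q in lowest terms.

a_0 = -9: -9/1
a_1 = 1: -8/1
a_2 = 2: -25/3

-25/3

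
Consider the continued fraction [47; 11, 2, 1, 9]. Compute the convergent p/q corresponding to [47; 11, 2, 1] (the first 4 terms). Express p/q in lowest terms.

Start with 1.
2 + 1/(1/1) = 2 + 1/1 = 3/1
11 + 1/(3/1) = 11 + 1/3 = 34/3
47 + 1/(34/3) = 47 + 3/34 = 1601/34

1601/34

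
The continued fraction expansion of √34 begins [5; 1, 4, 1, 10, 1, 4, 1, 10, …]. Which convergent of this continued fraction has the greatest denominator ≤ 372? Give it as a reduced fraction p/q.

2035/349

List convergents until the denominator exceeds the bound:
a_0 = 5: 5/1  (≤ bound)
a_1 = 1: 6/1  (≤ bound)
a_2 = 4: 29/5  (≤ bound)
a_3 = 1: 35/6  (≤ bound)
a_4 = 10: 379/65  (≤ bound)
a_5 = 1: 414/71  (≤ bound)
a_6 = 4: 2035/349  (≤ bound)
a_7 = 1: 2449/420  (> 372, stop)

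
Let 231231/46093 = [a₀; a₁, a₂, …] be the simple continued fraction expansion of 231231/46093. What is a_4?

Run the Euclidean algorithm, recording each quotient:
231231 ÷ 46093 → quotient 5, remainder 766
46093 ÷ 766 → quotient 60, remainder 133
766 ÷ 133 → quotient 5, remainder 101
133 ÷ 101 → quotient 1, remainder 32
101 ÷ 32 → quotient 3, remainder 5

3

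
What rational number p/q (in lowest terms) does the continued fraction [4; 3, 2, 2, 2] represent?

Start with 2.
2 + 1/(2/1) = 2 + 1/2 = 5/2
2 + 1/(5/2) = 2 + 2/5 = 12/5
3 + 1/(12/5) = 3 + 5/12 = 41/12
4 + 1/(41/12) = 4 + 12/41 = 176/41

176/41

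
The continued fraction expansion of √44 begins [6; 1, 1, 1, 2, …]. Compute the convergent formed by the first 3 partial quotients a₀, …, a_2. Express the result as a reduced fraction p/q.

Start with 1.
1 + 1/(1/1) = 1 + 1/1 = 2/1
6 + 1/(2/1) = 6 + 1/2 = 13/2

13/2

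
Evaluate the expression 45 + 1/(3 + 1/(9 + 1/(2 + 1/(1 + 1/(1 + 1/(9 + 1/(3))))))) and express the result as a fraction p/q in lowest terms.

Start with 3.
9 + 1/(3/1) = 9 + 1/3 = 28/3
1 + 1/(28/3) = 1 + 3/28 = 31/28
1 + 1/(31/28) = 1 + 28/31 = 59/31
2 + 1/(59/31) = 2 + 31/59 = 149/59
9 + 1/(149/59) = 9 + 59/149 = 1400/149
3 + 1/(1400/149) = 3 + 149/1400 = 4349/1400
45 + 1/(4349/1400) = 45 + 1400/4349 = 197105/4349

197105/4349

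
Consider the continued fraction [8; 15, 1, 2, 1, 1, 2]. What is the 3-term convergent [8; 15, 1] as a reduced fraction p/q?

129/16

Start with 1.
15 + 1/(1/1) = 15 + 1/1 = 16/1
8 + 1/(16/1) = 8 + 1/16 = 129/16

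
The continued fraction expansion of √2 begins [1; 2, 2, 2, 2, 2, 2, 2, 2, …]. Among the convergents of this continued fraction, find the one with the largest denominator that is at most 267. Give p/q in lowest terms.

List convergents until the denominator exceeds the bound:
a_0 = 1: 1/1  (≤ bound)
a_1 = 2: 3/2  (≤ bound)
a_2 = 2: 7/5  (≤ bound)
a_3 = 2: 17/12  (≤ bound)
a_4 = 2: 41/29  (≤ bound)
a_5 = 2: 99/70  (≤ bound)
a_6 = 2: 239/169  (≤ bound)
a_7 = 2: 577/408  (> 267, stop)

239/169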